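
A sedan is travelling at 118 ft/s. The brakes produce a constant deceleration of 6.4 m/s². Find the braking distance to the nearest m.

118 ft/s × 0.3048 = 35.9664 m/s.
Braking distance = v²/(2a) = 35.9664² / (2 × 6.400) = 1293.582 / 12.800 = 101.061 m.

Braking distance ≈ 101 m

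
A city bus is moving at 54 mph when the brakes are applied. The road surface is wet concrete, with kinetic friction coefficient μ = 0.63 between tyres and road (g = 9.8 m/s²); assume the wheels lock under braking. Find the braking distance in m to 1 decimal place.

54 mph × 0.44704 = 24.1402 m/s.
a = μg = 0.63 × 9.8 = 6.174 m/s².
Braking distance = v²/(2a) = 24.1402² / (2 × 6.174) = 582.749 / 12.348 = 47.194 m.

Braking distance ≈ 47.2 m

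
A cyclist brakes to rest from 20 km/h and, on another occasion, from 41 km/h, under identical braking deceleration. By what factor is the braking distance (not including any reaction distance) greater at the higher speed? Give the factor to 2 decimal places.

Factor ≈ 4.20

Braking distance d = v²/(2a), so with a fixed, d ∝ v².
Factor = (41/20)² = 2.0500² = 4.2025.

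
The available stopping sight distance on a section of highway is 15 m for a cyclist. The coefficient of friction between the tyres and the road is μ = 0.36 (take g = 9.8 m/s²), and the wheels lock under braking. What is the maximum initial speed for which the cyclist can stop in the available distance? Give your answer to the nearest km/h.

a = μg = 0.36 × 9.8 = 3.528 m/s².
v²/(2a) = d ⇒ v = √(2 × 3.528 × 15) = √105.84 = 10.2879 m/s.
10.2879 m/s × 3.6 = 37.036 km/h.

Maximum speed ≈ 37 km/h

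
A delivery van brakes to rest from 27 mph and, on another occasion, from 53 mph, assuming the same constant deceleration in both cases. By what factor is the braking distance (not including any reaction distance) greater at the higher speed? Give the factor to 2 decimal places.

Braking distance d = v²/(2a), so with a fixed, d ∝ v².
Factor = (53/27)² = 1.9630² = 3.8534.

Factor ≈ 3.85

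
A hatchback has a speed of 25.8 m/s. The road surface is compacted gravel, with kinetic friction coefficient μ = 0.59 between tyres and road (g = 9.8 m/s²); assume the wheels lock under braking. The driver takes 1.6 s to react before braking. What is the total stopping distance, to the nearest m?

a = μg = 0.59 × 9.8 = 5.782 m/s².
Reaction distance = v·t_r = 25.8000 × 1.6 = 41.280 m.
Braking distance = v²/(2a) = 25.8000² / (2 × 5.782) = 665.640 / 11.564 = 57.561 m.
Total = 41.280 + 57.561 = 98.841 m.

Total stopping distance ≈ 99 m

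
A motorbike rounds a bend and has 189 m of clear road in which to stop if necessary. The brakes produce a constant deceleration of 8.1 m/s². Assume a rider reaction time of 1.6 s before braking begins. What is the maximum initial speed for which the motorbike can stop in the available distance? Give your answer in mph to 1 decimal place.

Stopping distance: v·t_r + v²/(2a) = 189 with t_r = 1.6 s and a = 8.100 m/s².
So v² + 25.920 v − 3061.80 = 0.
Positive root: v = −a·t_r + √((a·t_r)² + 2a·d) = −12.960 + √(167.962 + 3061.80) = 43.8710 m/s.
43.8710 m/s ÷ 0.44704 = 98.137 mph.

Maximum speed ≈ 98.1 mph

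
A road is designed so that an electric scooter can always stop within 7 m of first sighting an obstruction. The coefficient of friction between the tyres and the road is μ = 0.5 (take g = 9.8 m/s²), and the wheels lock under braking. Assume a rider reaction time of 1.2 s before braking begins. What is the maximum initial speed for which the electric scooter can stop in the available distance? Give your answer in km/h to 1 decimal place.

Maximum speed ≈ 15.4 km/h

a = μg = 0.5 × 9.8 = 4.900 m/s².
Stopping distance: v·t_r + v²/(2a) = 7 with t_r = 1.2 s and a = 4.900 m/s².
So v² + 11.760 v − 68.60 = 0.
Positive root: v = −a·t_r + √((a·t_r)² + 2a·d) = −5.880 + √(34.574 + 68.60) = 4.2775 m/s.
4.2775 m/s × 3.6 = 15.399 km/h.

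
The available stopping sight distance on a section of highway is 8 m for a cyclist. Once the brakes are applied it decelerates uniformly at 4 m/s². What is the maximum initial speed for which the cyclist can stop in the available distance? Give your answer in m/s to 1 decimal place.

v²/(2a) = d ⇒ v = √(2 × 4.000 × 8) = √64.00 = 8.0000 m/s.

Maximum speed ≈ 8.0 m/s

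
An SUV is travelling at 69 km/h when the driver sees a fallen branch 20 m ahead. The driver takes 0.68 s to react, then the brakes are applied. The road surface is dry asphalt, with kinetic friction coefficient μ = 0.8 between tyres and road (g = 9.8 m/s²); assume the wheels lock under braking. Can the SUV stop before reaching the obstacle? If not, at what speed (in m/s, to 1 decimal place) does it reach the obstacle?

No — it strikes the obstacle at 16.1 m/s

69 km/h ÷ 3.6 = 19.1667 m/s.
a = μg = 0.8 × 9.8 = 7.840 m/s².
Reaction distance = 19.1667 × 0.68 = 13.033 m.
Braking distance needed to stop: v²/(2a) = 367.362 / 15.680 = 23.429 m, so total needed = 13.033 + 23.429 = 36.462 m > 20 m — it cannot stop.
Distance remaining when braking begins: 20 − 13.033 = 6.967 m.
v² = v₀² − 2a·d = 367.362 − 2 × 7.840 × 6.967 = 258.119 m²/s².
v = √258.119 = 16.066 m/s.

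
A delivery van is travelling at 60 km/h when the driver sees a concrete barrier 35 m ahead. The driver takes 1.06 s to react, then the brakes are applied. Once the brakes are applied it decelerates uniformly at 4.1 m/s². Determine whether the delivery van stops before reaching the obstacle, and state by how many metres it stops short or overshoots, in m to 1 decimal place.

60 km/h ÷ 3.6 = 16.6667 m/s.
Reaction distance = 16.6667 × 1.06 = 17.667 m.
Braking distance = v²/(2a) = 277.779 / 8.200 = 33.875 m.
Total stopping distance = 17.667 + 33.875 = 51.542 m, vs 35 m available — it cannot stop in time and overshoots by 51.542 − 35 = 16.542 m.

No — it overshoots by 16.5 m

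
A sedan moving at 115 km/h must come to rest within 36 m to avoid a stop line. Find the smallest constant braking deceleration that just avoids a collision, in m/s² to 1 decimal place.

115 km/h ÷ 3.6 = 31.9444 m/s.
v² = 2a·d ⇒ a = v²/(2d) = 31.9444² / (2 × 36.000) = 1020.445 / 72.000 = 14.1728 m/s².

Required deceleration ≈ 14.2 m/s²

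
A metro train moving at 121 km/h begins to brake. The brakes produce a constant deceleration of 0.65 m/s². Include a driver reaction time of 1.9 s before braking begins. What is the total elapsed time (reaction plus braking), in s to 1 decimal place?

121 km/h ÷ 3.6 = 33.6111 m/s.
Braking time = v/a = 33.6111 / 0.650 = 51.709 s.
Total = 1.9 + 51.709 = 53.609 s.

Total time ≈ 53.6 s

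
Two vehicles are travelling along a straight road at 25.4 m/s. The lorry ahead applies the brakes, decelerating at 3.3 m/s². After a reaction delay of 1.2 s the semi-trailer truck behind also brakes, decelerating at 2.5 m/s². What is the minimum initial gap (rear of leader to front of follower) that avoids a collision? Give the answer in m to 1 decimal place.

Leader travels v²/(2a_L) = 645.160 / 6.600 = 97.752 m before stopping.
Follower covers v·t_r = 25.4000 × 1.2 = 30.480 m while reacting, then v²/(2a_F) = 645.160 / 5.000 = 129.032 m while braking, for a total of 30.480 + 129.032 = 159.512 m.
Since a_F ≤ a_L and the follower starts braking later, the follower is never slower than the leader, so the closest approach is when both have stopped.
Minimum gap = 159.512 − 97.752 = 61.760 m.

Minimum gap ≈ 61.8 m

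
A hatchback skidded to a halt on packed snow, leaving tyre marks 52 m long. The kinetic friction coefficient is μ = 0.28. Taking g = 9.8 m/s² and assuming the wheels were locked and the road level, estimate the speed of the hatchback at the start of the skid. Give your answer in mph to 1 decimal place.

Initial speed ≈ 37.8 mph

Deceleration a = μg = 0.28 × 9.8 = 2.744 m/s².
v = √(2a·d) = √(2 × 2.744 × 52) = √285.376 = 16.8931 m/s.
= 16.8931 ÷ 0.44704 = 37.789 mph.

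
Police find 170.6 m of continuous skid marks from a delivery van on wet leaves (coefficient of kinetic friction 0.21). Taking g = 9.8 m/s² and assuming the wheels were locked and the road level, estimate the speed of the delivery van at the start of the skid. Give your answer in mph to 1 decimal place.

Deceleration a = μg = 0.21 × 9.8 = 2.058 m/s².
v = √(2a·d) = √(2 × 2.058 × 170.6) = √702.190 = 26.4989 m/s.
= 26.4989 ÷ 0.44704 = 59.276 mph.

Initial speed ≈ 59.3 mph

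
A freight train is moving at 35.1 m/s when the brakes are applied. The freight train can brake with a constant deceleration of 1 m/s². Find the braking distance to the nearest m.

Braking distance = v²/(2a) = 35.1000² / (2 × 1.000) = 1232.010 / 2.000 = 616.005 m.

Braking distance ≈ 616 m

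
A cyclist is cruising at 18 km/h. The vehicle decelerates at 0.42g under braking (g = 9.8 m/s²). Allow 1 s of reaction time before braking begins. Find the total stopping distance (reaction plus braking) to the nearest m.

18 km/h ÷ 3.6 = 5.0000 m/s.
a = 0.42 × 9.8 = 4.116 m/s².
Reaction distance = v·t_r = 5.0000 × 1 = 5.000 m.
Braking distance = v²/(2a) = 5.0000² / (2 × 4.116) = 25.000 / 8.232 = 3.037 m.
Total = 5.000 + 3.037 = 8.037 m.

Total stopping distance ≈ 8 m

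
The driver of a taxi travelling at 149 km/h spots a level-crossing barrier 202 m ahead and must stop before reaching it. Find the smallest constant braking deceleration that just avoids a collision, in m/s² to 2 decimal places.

Required deceleration ≈ 4.24 m/s²

149 km/h ÷ 3.6 = 41.3889 m/s.
v² = 2a·d ⇒ a = v²/(2d) = 41.3889² / (2 × 202.000) = 1713.041 / 404.000 = 4.2402 m/s².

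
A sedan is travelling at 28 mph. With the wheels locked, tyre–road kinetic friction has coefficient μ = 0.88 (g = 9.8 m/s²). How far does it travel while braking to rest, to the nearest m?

Braking distance ≈ 9 m

28 mph × 0.44704 = 12.5171 m/s.
a = μg = 0.88 × 9.8 = 8.624 m/s².
Braking distance = v²/(2a) = 12.5171² / (2 × 8.624) = 156.678 / 17.248 = 9.084 m.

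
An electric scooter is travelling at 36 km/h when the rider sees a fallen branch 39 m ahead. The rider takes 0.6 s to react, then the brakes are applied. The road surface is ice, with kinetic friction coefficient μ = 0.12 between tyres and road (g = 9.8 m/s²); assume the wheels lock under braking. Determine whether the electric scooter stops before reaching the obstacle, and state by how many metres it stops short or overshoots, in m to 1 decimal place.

No — it overshoots by 9.5 m

36 km/h ÷ 3.6 = 10.0000 m/s.
a = μg = 0.12 × 9.8 = 1.176 m/s².
Reaction distance = 10.0000 × 0.6 = 6.000 m.
Braking distance = v²/(2a) = 100.000 / 2.352 = 42.517 m.
Total stopping distance = 6.000 + 42.517 = 48.517 m, vs 39 m available — it cannot stop in time and overshoots by 48.517 − 39 = 9.517 m.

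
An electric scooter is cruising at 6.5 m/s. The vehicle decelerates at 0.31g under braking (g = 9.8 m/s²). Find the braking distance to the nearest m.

a = 0.31 × 9.8 = 3.038 m/s².
Braking distance = v²/(2a) = 6.5000² / (2 × 3.038) = 42.250 / 6.076 = 6.954 m.

Braking distance ≈ 7 m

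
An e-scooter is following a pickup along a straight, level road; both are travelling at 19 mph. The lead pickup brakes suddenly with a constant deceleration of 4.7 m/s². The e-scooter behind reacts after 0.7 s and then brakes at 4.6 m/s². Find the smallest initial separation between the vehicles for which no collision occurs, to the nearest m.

Minimum gap ≈ 6 m

19 mph × 0.44704 = 8.4938 m/s.
Leader travels v²/(2a_L) = 72.145 / 9.400 = 7.675 m before stopping.
Follower covers v·t_r = 8.4938 × 0.7 = 5.946 m while reacting, then v²/(2a_F) = 72.145 / 9.200 = 7.842 m while braking, for a total of 5.946 + 7.842 = 13.788 m.
Since a_F ≤ a_L and the follower starts braking later, the follower is never slower than the leader, so the closest approach is when both have stopped.
Minimum gap = 13.788 − 7.675 = 6.113 m.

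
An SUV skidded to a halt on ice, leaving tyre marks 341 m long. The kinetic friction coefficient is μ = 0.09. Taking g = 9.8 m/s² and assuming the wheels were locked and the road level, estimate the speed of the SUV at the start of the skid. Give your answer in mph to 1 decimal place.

Deceleration a = μg = 0.09 × 9.8 = 0.882 m/s².
v = √(2a·d) = √(2 × 0.882 × 341) = √601.524 = 24.5260 m/s.
= 24.5260 ÷ 0.44704 = 54.863 mph.

Initial speed ≈ 54.9 mph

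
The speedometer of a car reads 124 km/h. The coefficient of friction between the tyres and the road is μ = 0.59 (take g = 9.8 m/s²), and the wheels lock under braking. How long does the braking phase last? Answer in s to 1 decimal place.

124 km/h ÷ 3.6 = 34.4444 m/s.
a = μg = 0.59 × 9.8 = 5.782 m/s².
Braking time = v/a = 34.4444 / 5.782 = 5.957 s.

Braking time ≈ 6.0 s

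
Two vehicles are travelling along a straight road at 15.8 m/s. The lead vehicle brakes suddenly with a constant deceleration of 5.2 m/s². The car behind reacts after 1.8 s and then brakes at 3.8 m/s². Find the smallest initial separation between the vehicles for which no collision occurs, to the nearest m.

Leader travels v²/(2a_L) = 249.640 / 10.400 = 24.004 m before stopping.
Follower covers v·t_r = 15.8000 × 1.8 = 28.440 m while reacting, then v²/(2a_F) = 249.640 / 7.600 = 32.847 m while braking, for a total of 28.440 + 32.847 = 61.287 m.
Since a_F ≤ a_L and the follower starts braking later, the follower is never slower than the leader, so the closest approach is when both have stopped.
Minimum gap = 61.287 − 24.004 = 37.283 m.

Minimum gap ≈ 37 m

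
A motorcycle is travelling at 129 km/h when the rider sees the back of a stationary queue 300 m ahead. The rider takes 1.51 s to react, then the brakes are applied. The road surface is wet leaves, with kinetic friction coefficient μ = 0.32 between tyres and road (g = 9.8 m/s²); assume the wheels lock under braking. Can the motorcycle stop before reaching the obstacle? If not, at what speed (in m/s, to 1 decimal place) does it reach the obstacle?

Yes — it stops about 41.2 m short of the obstacle, so it never reaches it

129 km/h ÷ 3.6 = 35.8333 m/s.
a = μg = 0.32 × 9.8 = 3.136 m/s².
Reaction distance = 35.8333 × 1.51 = 54.108 m.
Braking distance = v²/(2a) = 1284.025 / 6.272 = 204.723 m.
Total stopping distance = 54.108 + 204.723 = 258.831 m, vs 300 m available — it stops with 300 − 258.831 = 41.169 m to spare.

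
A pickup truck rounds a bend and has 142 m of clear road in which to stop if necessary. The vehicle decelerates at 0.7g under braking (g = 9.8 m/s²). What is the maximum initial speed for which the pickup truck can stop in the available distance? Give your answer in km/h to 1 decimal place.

Maximum speed ≈ 158.9 km/h

a = 0.7 × 9.8 = 6.860 m/s².
v²/(2a) = d ⇒ v = √(2 × 6.860 × 142) = √1948.24 = 44.1389 m/s.
44.1389 m/s × 3.6 = 158.900 km/h.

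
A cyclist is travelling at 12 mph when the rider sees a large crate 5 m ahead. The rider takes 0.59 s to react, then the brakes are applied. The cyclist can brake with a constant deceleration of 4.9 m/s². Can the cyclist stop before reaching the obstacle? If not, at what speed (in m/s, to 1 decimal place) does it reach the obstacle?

12 mph × 0.44704 = 5.3645 m/s.
Reaction distance = 5.3645 × 0.59 = 3.165 m.
Braking distance needed to stop: v²/(2a) = 28.778 / 9.800 = 2.937 m, so total needed = 3.165 + 2.937 = 6.102 m > 5 m — it cannot stop.
Distance remaining when braking begins: 5 − 3.165 = 1.835 m.
v² = v₀² − 2a·d = 28.778 − 2 × 4.900 × 1.835 = 10.795 m²/s².
v = √10.795 = 3.286 m/s.

No — it strikes the obstacle at 3.3 m/s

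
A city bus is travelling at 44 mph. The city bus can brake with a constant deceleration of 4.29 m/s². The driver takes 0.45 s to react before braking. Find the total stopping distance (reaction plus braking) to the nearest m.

44 mph × 0.44704 = 19.6698 m/s.
Reaction distance = v·t_r = 19.6698 × 0.45 = 8.851 m.
Braking distance = v²/(2a) = 19.6698² / (2 × 4.290) = 386.901 / 8.580 = 45.093 m.
Total = 8.851 + 45.093 = 53.944 m.

Total stopping distance ≈ 54 m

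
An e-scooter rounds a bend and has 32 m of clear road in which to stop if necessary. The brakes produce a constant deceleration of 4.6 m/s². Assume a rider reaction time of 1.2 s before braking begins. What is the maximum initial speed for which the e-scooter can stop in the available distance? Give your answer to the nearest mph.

Stopping distance: v·t_r + v²/(2a) = 32 with t_r = 1.2 s and a = 4.600 m/s².
So v² + 11.040 v − 294.40 = 0.
Positive root: v = −a·t_r + √((a·t_r)² + 2a·d) = −5.520 + √(30.470 + 294.40) = 12.5042 m/s.
12.5042 m/s ÷ 0.44704 = 27.971 mph.

Maximum speed ≈ 28 mph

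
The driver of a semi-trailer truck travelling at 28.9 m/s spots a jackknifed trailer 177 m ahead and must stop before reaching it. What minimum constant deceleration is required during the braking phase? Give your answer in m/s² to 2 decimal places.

Required deceleration ≈ 2.36 m/s²

v² = 2a·d ⇒ a = v²/(2d) = 28.9000² / (2 × 177.000) = 835.210 / 354.000 = 2.3594 m/s².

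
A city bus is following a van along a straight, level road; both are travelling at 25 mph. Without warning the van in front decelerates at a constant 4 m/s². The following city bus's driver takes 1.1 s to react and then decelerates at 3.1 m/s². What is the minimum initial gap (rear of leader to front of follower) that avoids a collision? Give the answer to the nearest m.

Minimum gap ≈ 17 m

25 mph × 0.44704 = 11.1760 m/s.
Leader travels v²/(2a_L) = 124.903 / 8.000 = 15.613 m before stopping.
Follower covers v·t_r = 11.1760 × 1.1 = 12.294 m while reacting, then v²/(2a_F) = 124.903 / 6.200 = 20.146 m while braking, for a total of 12.294 + 20.146 = 32.440 m.
Since a_F ≤ a_L and the follower starts braking later, the follower is never slower than the leader, so the closest approach is when both have stopped.
Minimum gap = 32.440 − 15.613 = 16.827 m.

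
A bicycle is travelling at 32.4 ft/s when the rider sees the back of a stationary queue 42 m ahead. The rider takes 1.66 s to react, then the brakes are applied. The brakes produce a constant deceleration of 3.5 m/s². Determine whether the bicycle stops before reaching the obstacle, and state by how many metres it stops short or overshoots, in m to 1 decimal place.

Yes — it stops 11.7 m short of the obstacle

32.4 ft/s × 0.3048 = 9.8755 m/s.
Reaction distance = 9.8755 × 1.66 = 16.393 m.
Braking distance = v²/(2a) = 97.526 / 7.000 = 13.932 m.
Total stopping distance = 16.393 + 13.932 = 30.325 m, vs 42 m available — it stops with 42 − 30.325 = 11.675 m to spare.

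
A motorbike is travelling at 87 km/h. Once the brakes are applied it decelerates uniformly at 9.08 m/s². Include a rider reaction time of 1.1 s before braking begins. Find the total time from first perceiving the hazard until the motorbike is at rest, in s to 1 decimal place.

87 km/h ÷ 3.6 = 24.1667 m/s.
Braking time = v/a = 24.1667 / 9.080 = 2.662 s.
Total = 1.1 + 2.662 = 3.762 s.

Total time ≈ 3.8 s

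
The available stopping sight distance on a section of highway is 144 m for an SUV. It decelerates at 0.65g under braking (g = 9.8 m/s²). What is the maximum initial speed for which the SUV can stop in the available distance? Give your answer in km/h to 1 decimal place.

Maximum speed ≈ 154.2 km/h

a = 0.65 × 9.8 = 6.370 m/s².
v²/(2a) = d ⇒ v = √(2 × 6.370 × 144) = √1834.56 = 42.8318 m/s.
42.8318 m/s × 3.6 = 154.194 km/h.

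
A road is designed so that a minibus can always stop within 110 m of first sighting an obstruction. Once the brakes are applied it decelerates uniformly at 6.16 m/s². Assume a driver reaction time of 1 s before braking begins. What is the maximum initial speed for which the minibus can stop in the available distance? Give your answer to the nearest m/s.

Stopping distance: v·t_r + v²/(2a) = 110 with t_r = 1 s and a = 6.160 m/s².
So v² + 12.320 v − 1355.20 = 0.
Positive root: v = −a·t_r + √((a·t_r)² + 2a·d) = −6.160 + √(37.946 + 1355.20) = 31.1649 m/s.

Maximum speed ≈ 31 m/s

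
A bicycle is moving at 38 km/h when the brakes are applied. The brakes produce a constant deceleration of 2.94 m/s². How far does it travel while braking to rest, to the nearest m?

38 km/h ÷ 3.6 = 10.5556 m/s.
Braking distance = v²/(2a) = 10.5556² / (2 × 2.940) = 111.421 / 5.880 = 18.949 m.

Braking distance ≈ 19 m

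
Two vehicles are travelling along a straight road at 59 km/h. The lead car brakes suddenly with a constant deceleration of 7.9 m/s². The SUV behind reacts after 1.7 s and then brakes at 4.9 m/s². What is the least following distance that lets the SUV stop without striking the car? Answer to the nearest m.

59 km/h ÷ 3.6 = 16.3889 m/s.
Leader travels v²/(2a_L) = 268.596 / 15.800 = 17.000 m before stopping.
Follower covers v·t_r = 16.3889 × 1.7 = 27.861 m while reacting, then v²/(2a_F) = 268.596 / 9.800 = 27.408 m while braking, for a total of 27.861 + 27.408 = 55.269 m.
Since a_F ≤ a_L and the follower starts braking later, the follower is never slower than the leader, so the closest approach is when both have stopped.
Minimum gap = 55.269 − 17.000 = 38.269 m.

Minimum gap ≈ 38 m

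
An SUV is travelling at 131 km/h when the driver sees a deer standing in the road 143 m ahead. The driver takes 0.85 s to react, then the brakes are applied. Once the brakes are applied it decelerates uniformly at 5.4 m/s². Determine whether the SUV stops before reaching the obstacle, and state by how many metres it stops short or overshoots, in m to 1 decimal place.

No — it overshoots by 10.5 m

131 km/h ÷ 3.6 = 36.3889 m/s.
Reaction distance = 36.3889 × 0.85 = 30.931 m.
Braking distance = v²/(2a) = 1324.152 / 10.800 = 122.607 m.
Total stopping distance = 30.931 + 122.607 = 153.538 m, vs 143 m available — it cannot stop in time and overshoots by 153.538 − 143 = 10.538 m.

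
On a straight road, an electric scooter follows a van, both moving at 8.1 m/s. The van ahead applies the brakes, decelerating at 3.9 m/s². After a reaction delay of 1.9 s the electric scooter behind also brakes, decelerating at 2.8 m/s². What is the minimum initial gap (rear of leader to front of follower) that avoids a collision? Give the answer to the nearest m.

Leader travels v²/(2a_L) = 65.610 / 7.800 = 8.412 m before stopping.
Follower covers v·t_r = 8.1000 × 1.9 = 15.390 m while reacting, then v²/(2a_F) = 65.610 / 5.600 = 11.716 m while braking, for a total of 15.390 + 11.716 = 27.106 m.
Since a_F ≤ a_L and the follower starts braking later, the follower is never slower than the leader, so the closest approach is when both have stopped.
Minimum gap = 27.106 − 8.412 = 18.694 m.

Minimum gap ≈ 19 m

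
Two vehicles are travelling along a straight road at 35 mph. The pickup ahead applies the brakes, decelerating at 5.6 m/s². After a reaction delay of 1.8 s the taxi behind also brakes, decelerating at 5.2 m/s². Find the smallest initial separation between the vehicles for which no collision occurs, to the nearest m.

Minimum gap ≈ 30 m

35 mph × 0.44704 = 15.6464 m/s.
Leader travels v²/(2a_L) = 244.810 / 11.200 = 21.858 m before stopping.
Follower covers v·t_r = 15.6464 × 1.8 = 28.164 m while reacting, then v²/(2a_F) = 244.810 / 10.400 = 23.539 m while braking, for a total of 28.164 + 23.539 = 51.703 m.
Since a_F ≤ a_L and the follower starts braking later, the follower is never slower than the leader, so the closest approach is when both have stopped.
Minimum gap = 51.703 − 21.858 = 29.845 m.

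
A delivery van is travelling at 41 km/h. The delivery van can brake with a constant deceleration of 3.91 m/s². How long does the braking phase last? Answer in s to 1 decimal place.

41 km/h ÷ 3.6 = 11.3889 m/s.
Braking time = v/a = 11.3889 / 3.910 = 2.913 s.

Braking time ≈ 2.9 s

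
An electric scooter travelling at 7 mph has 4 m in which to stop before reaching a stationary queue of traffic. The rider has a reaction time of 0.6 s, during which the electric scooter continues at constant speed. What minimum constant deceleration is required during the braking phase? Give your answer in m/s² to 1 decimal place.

Required deceleration ≈ 2.3 m/s²

7 mph × 0.44704 = 3.1293 m/s.
Distance covered during reaction = 3.1293 × 0.6 = 1.878 m.
Distance available for braking: 4 − 1.878 = 2.122 m.
v² = 2a·d ⇒ a = v²/(2d) = 3.1293² / (2 × 2.122) = 9.793 / 4.244 = 2.3075 m/s².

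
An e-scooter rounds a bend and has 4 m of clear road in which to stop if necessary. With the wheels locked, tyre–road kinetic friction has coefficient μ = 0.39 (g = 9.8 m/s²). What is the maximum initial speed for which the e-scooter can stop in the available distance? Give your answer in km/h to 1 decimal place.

a = μg = 0.39 × 9.8 = 3.822 m/s².
v²/(2a) = d ⇒ v = √(2 × 3.822 × 4) = √30.58 = 5.5299 m/s.
5.5299 m/s × 3.6 = 19.908 km/h.

Maximum speed ≈ 19.9 km/h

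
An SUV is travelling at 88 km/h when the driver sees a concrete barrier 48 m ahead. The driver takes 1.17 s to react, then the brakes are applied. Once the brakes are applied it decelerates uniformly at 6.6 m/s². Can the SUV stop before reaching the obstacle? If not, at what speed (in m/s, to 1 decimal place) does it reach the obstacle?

88 km/h ÷ 3.6 = 24.4444 m/s.
Reaction distance = 24.4444 × 1.17 = 28.600 m.
Braking distance needed to stop: v²/(2a) = 597.529 / 13.200 = 45.267 m, so total needed = 28.600 + 45.267 = 73.867 m > 48 m — it cannot stop.
Distance remaining when braking begins: 48 − 28.600 = 19.400 m.
v² = v₀² − 2a·d = 597.529 − 2 × 6.600 × 19.400 = 341.449 m²/s².
v = √341.449 = 18.478 m/s.

No — it strikes the obstacle at 18.5 m/s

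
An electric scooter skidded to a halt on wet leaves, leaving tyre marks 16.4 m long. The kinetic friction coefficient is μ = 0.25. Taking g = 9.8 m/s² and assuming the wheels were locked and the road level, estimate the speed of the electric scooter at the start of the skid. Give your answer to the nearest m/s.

Initial speed ≈ 9 m/s

Deceleration a = μg = 0.25 × 9.8 = 2.450 m/s².
v = √(2a·d) = √(2 × 2.450 × 16.4) = √80.360 = 8.9644 m/s.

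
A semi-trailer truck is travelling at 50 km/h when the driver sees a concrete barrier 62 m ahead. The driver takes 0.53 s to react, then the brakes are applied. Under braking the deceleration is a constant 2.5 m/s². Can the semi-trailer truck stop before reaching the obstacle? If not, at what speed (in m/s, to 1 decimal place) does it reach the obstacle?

50 km/h ÷ 3.6 = 13.8889 m/s.
Reaction distance = 13.8889 × 0.53 = 7.361 m.
Braking distance = v²/(2a) = 192.902 / 5.000 = 38.580 m.
Total stopping distance = 7.361 + 38.580 = 45.941 m, vs 62 m available — it stops with 62 − 45.941 = 16.059 m to spare.

Yes — it stops about 16.1 m short of the obstacle, so it never reaches it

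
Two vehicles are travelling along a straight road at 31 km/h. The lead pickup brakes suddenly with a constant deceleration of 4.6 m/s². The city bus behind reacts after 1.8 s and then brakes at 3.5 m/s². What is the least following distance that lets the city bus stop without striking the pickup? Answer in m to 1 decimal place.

Minimum gap ≈ 18.0 m

31 km/h ÷ 3.6 = 8.6111 m/s.
Leader travels v²/(2a_L) = 74.151 / 9.200 = 8.060 m before stopping.
Follower covers v·t_r = 8.6111 × 1.8 = 15.500 m while reacting, then v²/(2a_F) = 74.151 / 7.000 = 10.593 m while braking, for a total of 15.500 + 10.593 = 26.093 m.
Since a_F ≤ a_L and the follower starts braking later, the follower is never slower than the leader, so the closest approach is when both have stopped.
Minimum gap = 26.093 − 8.060 = 18.033 m.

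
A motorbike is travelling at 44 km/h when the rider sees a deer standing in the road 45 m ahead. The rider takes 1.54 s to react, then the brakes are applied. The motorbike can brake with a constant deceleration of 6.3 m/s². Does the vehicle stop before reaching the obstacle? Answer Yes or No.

Yes

44 km/h ÷ 3.6 = 12.2222 m/s.
Reaction distance = 12.2222 × 1.54 = 18.822 m.
Braking distance = v²/(2a) = 149.382 / 12.600 = 11.856 m.
Total stopping distance = 18.822 + 11.856 = 30.678 m, vs 45 m available — it stops with 45 − 30.678 = 14.322 m to spare.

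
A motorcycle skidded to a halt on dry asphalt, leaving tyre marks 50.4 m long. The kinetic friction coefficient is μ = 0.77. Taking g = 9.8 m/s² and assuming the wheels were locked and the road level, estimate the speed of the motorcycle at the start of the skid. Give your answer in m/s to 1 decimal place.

Initial speed ≈ 27.6 m/s

Deceleration a = μg = 0.77 × 9.8 = 7.546 m/s².
v = √(2a·d) = √(2 × 7.546 × 50.4) = √760.637 = 27.5796 m/s.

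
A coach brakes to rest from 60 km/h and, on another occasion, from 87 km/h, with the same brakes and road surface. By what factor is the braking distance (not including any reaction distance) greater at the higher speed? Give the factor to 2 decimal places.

Braking distance d = v²/(2a), so with a fixed, d ∝ v².
Factor = (87/60)² = 1.4500² = 2.1025.

Factor ≈ 2.10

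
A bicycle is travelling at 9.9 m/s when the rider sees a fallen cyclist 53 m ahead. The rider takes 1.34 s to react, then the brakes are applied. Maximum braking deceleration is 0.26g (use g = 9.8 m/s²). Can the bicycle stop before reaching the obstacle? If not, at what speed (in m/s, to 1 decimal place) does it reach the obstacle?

Yes — it stops about 20.5 m short of the obstacle, so it never reaches it

a = 0.26 × 9.8 = 2.548 m/s².
Reaction distance = 9.9000 × 1.34 = 13.266 m.
Braking distance = v²/(2a) = 98.010 / 5.096 = 19.233 m.
Total stopping distance = 13.266 + 19.233 = 32.499 m, vs 53 m available — it stops with 53 − 32.499 = 20.501 m to spare.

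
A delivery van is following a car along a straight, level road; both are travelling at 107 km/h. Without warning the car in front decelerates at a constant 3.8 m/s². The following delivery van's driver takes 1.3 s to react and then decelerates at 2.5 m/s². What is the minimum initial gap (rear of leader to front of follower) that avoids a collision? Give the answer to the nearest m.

Minimum gap ≈ 99 m

107 km/h ÷ 3.6 = 29.7222 m/s.
Leader travels v²/(2a_L) = 883.409 / 7.600 = 116.238 m before stopping.
Follower covers v·t_r = 29.7222 × 1.3 = 38.639 m while reacting, then v²/(2a_F) = 883.409 / 5.000 = 176.682 m while braking, for a total of 38.639 + 176.682 = 215.321 m.
Since a_F ≤ a_L and the follower starts braking later, the follower is never slower than the leader, so the closest approach is when both have stopped.
Minimum gap = 215.321 − 116.238 = 99.083 m.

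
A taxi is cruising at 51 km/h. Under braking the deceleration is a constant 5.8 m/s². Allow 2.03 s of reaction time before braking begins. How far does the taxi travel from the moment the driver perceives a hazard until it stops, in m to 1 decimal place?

Total stopping distance ≈ 46.1 m

51 km/h ÷ 3.6 = 14.1667 m/s.
Reaction distance = v·t_r = 14.1667 × 2.03 = 28.758 m.
Braking distance = v²/(2a) = 14.1667² / (2 × 5.800) = 200.695 / 11.600 = 17.301 m.
Total = 28.758 + 17.301 = 46.059 m.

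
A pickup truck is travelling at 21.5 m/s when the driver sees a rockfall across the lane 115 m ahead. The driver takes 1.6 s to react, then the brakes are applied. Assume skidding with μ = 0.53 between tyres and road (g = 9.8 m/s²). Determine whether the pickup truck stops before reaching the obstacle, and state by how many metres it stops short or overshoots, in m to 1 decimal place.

Yes — it stops 36.1 m short of the obstacle

a = μg = 0.53 × 9.8 = 5.194 m/s².
Reaction distance = 21.5000 × 1.6 = 34.400 m.
Braking distance = v²/(2a) = 462.250 / 10.388 = 44.498 m.
Total stopping distance = 34.400 + 44.498 = 78.898 m, vs 115 m available — it stops with 115 − 78.898 = 36.102 m to spare.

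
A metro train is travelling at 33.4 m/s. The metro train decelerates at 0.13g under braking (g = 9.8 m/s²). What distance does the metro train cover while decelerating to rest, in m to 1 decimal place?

Braking distance ≈ 437.8 m

a = 0.13 × 9.8 = 1.274 m/s².
Braking distance = v²/(2a) = 33.4000² / (2 × 1.274) = 1115.560 / 2.548 = 437.818 m.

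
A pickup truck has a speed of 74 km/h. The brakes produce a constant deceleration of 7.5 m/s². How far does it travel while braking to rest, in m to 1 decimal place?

74 km/h ÷ 3.6 = 20.5556 m/s.
Braking distance = v²/(2a) = 20.5556² / (2 × 7.500) = 422.533 / 15.000 = 28.169 m.

Braking distance ≈ 28.2 m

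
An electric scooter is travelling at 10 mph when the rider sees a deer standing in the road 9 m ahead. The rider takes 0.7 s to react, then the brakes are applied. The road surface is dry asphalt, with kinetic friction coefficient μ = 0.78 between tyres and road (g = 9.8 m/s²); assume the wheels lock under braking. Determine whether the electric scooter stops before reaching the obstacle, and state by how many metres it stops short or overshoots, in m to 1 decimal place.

10 mph × 0.44704 = 4.4704 m/s.
a = μg = 0.78 × 9.8 = 7.644 m/s².
Reaction distance = 4.4704 × 0.7 = 3.129 m.
Braking distance = v²/(2a) = 19.984 / 15.288 = 1.307 m.
Total stopping distance = 3.129 + 1.307 = 4.436 m, vs 9 m available — it stops with 9 − 4.436 = 4.564 m to spare.

Yes — it stops 4.6 m short of the obstacle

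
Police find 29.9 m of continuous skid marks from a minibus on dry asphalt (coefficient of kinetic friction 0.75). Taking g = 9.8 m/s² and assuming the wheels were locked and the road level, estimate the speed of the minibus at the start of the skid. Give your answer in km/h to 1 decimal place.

Initial speed ≈ 75.5 km/h

Deceleration a = μg = 0.75 × 9.8 = 7.350 m/s².
v = √(2a·d) = √(2 × 7.350 × 29.9) = √439.530 = 20.9650 m/s.
= 20.9650 × 3.6 = 75.474 km/h.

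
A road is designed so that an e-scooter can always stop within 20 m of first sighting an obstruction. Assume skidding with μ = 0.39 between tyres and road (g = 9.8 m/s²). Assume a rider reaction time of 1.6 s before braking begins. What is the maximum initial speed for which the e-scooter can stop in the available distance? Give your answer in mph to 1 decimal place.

Maximum speed ≈ 17.2 mph

a = μg = 0.39 × 9.8 = 3.822 m/s².
Stopping distance: v·t_r + v²/(2a) = 20 with t_r = 1.6 s and a = 3.822 m/s².
So v² + 12.230 v − 152.88 = 0.
Positive root: v = −a·t_r + √((a·t_r)² + 2a·d) = −6.115 + √(37.393 + 152.88) = 7.6789 m/s.
7.6789 m/s ÷ 0.44704 = 17.177 mph.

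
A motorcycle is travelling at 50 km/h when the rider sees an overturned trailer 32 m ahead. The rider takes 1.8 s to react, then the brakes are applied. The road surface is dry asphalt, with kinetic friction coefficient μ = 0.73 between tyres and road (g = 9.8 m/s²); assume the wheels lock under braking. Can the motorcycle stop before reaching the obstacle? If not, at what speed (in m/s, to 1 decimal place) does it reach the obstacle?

50 km/h ÷ 3.6 = 13.8889 m/s.
a = μg = 0.73 × 9.8 = 7.154 m/s².
Reaction distance = 13.8889 × 1.8 = 25.000 m.
Braking distance needed to stop: v²/(2a) = 192.902 / 14.308 = 13.482 m, so total needed = 25.000 + 13.482 = 38.482 m > 32 m — it cannot stop.
Distance remaining when braking begins: 32 − 25.000 = 7.000 m.
v² = v₀² − 2a·d = 192.902 − 2 × 7.154 × 7.000 = 92.746 m²/s².
v = √92.746 = 9.630 m/s.

No — it strikes the obstacle at 9.6 m/s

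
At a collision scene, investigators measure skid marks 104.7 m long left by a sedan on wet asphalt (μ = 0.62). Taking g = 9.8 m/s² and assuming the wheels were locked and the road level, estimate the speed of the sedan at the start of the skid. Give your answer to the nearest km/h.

Initial speed ≈ 128 km/h

Deceleration a = μg = 0.62 × 9.8 = 6.076 m/s².
v = √(2a·d) = √(2 × 6.076 × 104.7) = √1272.314 = 35.6695 m/s.
= 35.6695 × 3.6 = 128.410 km/h.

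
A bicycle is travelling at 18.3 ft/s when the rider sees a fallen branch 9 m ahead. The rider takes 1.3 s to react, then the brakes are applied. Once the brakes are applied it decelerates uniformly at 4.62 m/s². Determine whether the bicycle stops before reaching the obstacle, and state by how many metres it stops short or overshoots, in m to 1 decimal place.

18.3 ft/s × 0.3048 = 5.5778 m/s.
Reaction distance = 5.5778 × 1.3 = 7.251 m.
Braking distance = v²/(2a) = 31.112 / 9.240 = 3.367 m.
Total stopping distance = 7.251 + 3.367 = 10.618 m, vs 9 m available — it cannot stop in time and overshoots by 10.618 − 9 = 1.618 m.

No — it overshoots by 1.6 m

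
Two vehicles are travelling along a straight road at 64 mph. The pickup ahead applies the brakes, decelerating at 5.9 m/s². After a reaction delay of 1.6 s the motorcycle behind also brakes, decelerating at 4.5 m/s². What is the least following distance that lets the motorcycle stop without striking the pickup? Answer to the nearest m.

64 mph × 0.44704 = 28.6106 m/s.
Leader travels v²/(2a_L) = 818.566 / 11.800 = 69.370 m before stopping.
Follower covers v·t_r = 28.6106 × 1.6 = 45.777 m while reacting, then v²/(2a_F) = 818.566 / 9.000 = 90.952 m while braking, for a total of 45.777 + 90.952 = 136.729 m.
Since a_F ≤ a_L and the follower starts braking later, the follower is never slower than the leader, so the closest approach is when both have stopped.
Minimum gap = 136.729 − 69.370 = 67.359 m.

Minimum gap ≈ 67 m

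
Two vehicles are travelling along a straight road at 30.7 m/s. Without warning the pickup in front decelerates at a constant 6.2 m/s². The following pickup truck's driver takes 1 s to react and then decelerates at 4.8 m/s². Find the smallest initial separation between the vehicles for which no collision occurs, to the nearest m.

Leader travels v²/(2a_L) = 942.490 / 12.400 = 76.007 m before stopping.
Follower covers v·t_r = 30.7000 × 1 = 30.700 m while reacting, then v²/(2a_F) = 942.490 / 9.600 = 98.176 m while braking, for a total of 30.700 + 98.176 = 128.876 m.
Since a_F ≤ a_L and the follower starts braking later, the follower is never slower than the leader, so the closest approach is when both have stopped.
Minimum gap = 128.876 − 76.007 = 52.869 m.

Minimum gap ≈ 53 m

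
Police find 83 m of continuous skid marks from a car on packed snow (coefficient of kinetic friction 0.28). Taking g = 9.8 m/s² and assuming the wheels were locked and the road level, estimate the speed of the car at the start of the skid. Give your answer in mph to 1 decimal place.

Initial speed ≈ 47.7 mph

Deceleration a = μg = 0.28 × 9.8 = 2.744 m/s².
v = √(2a·d) = √(2 × 2.744 × 83) = √455.504 = 21.3425 m/s.
= 21.3425 ÷ 0.44704 = 47.742 mph.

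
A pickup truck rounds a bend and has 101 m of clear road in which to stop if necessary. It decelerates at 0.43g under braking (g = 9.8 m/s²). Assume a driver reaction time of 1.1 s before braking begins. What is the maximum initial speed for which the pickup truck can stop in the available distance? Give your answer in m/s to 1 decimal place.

a = 0.43 × 9.8 = 4.214 m/s².
Stopping distance: v·t_r + v²/(2a) = 101 with t_r = 1.1 s and a = 4.214 m/s².
So v² + 9.271 v − 851.23 = 0.
Positive root: v = −a·t_r + √((a·t_r)² + 2a·d) = −4.635 + √(21.483 + 851.23) = 24.9067 m/s.

Maximum speed ≈ 24.9 m/s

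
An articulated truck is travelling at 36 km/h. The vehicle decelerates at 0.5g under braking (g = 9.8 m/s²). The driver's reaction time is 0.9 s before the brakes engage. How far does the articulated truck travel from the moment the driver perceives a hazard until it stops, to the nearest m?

36 km/h ÷ 3.6 = 10.0000 m/s.
a = 0.5 × 9.8 = 4.900 m/s².
Reaction distance = v·t_r = 10.0000 × 0.9 = 9.000 m.
Braking distance = v²/(2a) = 10.0000² / (2 × 4.900) = 100.000 / 9.800 = 10.204 m.
Total = 9.000 + 10.204 = 19.204 m.

Total stopping distance ≈ 19 m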